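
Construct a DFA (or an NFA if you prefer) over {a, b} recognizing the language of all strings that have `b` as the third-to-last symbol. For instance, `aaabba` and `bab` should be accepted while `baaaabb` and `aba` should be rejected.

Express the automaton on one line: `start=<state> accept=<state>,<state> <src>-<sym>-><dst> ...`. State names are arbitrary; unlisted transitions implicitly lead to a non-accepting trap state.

start=s0 accept=s11,s12,s13,s14 s0-a->s1 s0-b->s2 s1-a->s3 s1-b->s4 s2-a->s5 s2-b->s6 s3-a->s7 s3-b->s8 s4-a->s9 s4-b->s10 s5-a->s11 s5-b->s12 s6-a->s13 s6-b->s14 s7-a->s7 s7-b->s8 s8-a->s9 s8-b->s10 s9-a->s11 s9-b->s12 s10-a->s13 s10-b->s14 s11-a->s7 s11-b->s8 s12-a->s9 s12-b->s10 s13-a->s11 s13-b->s12 s14-a->s13 s14-b->s14

A DFA must remember the last 3 symbols (since which symbol is third-to-last isn't known until the input ends). Use one state per possible window of the last ≤3 symbols; accept from those whose window starts with `b`.
A 15-state machine:
          a    b  
>  s0     s1   s2 
   s1     s3   s4 
   s2     s5   s6 
   s3     s7   s8 
   s4     s9  s10 
   s5    s11  s12 
   s6    s13  s14 
   s7     s7   s8 
   s8     s9  s10 
   s9    s11  s12 
   s10   s13  s14 
 * s11    s7   s8 
 * s12    s9  s10 
 * s13   s11  s12 
 * s14   s13  s14 
(> = start, * = accepting)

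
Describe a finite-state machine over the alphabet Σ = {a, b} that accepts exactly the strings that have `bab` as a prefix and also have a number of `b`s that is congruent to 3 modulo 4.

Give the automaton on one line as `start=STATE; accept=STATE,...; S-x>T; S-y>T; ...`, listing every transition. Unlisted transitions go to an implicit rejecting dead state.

start=q0; accept=q8; q0-a>q1; q0-b>q2; q1-a>q1; q1-b>q3; q2-a>q4; q2-b>q5; q3-a>q3; q3-b>q5; q4-a>q3; q4-b>q6; q5-a>q5; q5-b>q7; q6-a>q6; q6-b>q8; q7-a>q7; q7-b>q1; q8-a>q8; q8-b>q9; q9-a>q9; q9-b>q10; q10-a>q10; q10-b>q6

Run two small machines in parallel and take their product. One (5 states) tracks whether the input so far still matches the prefix `bab`; the other (4 states) tracks the count of `b`s modulo 4. Each combined state is a pair, one component from each; accept when both components accept.
With 11 states:
          a    b  
>  q0     q1   q2 
   q1     q1   q3 
   q2     q4   q5 
   q3     q3   q5 
   q4     q3   q6 
   q5     q5   q7 
   q6     q6   q8 
   q7     q7   q1 
 * q8     q8   q9 
   q9     q9  q10 
   q10   q10   q6 
(> = start, * = accepting)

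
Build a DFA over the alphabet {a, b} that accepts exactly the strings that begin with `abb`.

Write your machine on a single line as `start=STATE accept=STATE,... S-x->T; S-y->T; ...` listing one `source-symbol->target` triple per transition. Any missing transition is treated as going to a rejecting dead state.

start=S0; accept=S3; S0-a->S1; S0-b->S4; S1-a->S4; S1-b->S2; S2-a->S4; S2-b->S3; S3-a->S3; S3-b->S3; S4-a->S4; S4-b->S4

Check the first 3 symbols one by one: S0 through S2 record how many have matched `abb` so far; any wrong symbol goes to the dead state S4. After all 3 match we enter the accepting sink S3.
5 states suffice.
        a   b  
>  S0   S1  S4 
   S1   S4  S2 
   S2   S4  S3 
 * S3   S3  S3 
   S4   S4  S4 
(> = start, * = accepting)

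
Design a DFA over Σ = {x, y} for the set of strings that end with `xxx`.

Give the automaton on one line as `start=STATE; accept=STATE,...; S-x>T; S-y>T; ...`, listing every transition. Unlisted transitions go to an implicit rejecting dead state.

Remember how much of `xxx` the current input suffix matches. State S0 means no match yet; S1 means the last symbol is `x`; S2 means the last 2 symbols are `xx`; S3 means the last 3 symbols are `xxx`. Only S3 accepts. On a mismatch, fall back to the longest proper suffix that is still a prefix of `xxx`.
With 4 states:
        x   y  
>  S0   S1  S0 
   S1   S2  S0 
   S2   S3  S0 
 * S3   S3  S0 
(> = start, * = accepting)

start=S0; accept=S3; S0-x>S1; S0-y>S0; S1-x>S2; S1-y>S0; S2-x>S3; S2-y>S0; S3-x>S3; S3-y>S0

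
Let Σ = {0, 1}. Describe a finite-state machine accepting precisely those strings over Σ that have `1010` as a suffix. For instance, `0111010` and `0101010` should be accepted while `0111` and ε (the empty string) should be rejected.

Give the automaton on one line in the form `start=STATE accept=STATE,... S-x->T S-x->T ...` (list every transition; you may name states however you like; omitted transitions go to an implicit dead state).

start=A accept=E A-0->A A-1->B B-0->C B-1->B C-0->A C-1->D D-0->E D-1->B E-0->A E-1->D

Remember how much of `1010` the current input suffix matches. State A means no match yet; B means the last symbol is `1`; C means the last 2 symbols are `10`; D means the last 3 symbols are `101`; E means the last 4 symbols are `1010`. Only E accepts. On a mismatch, fall back to the longest proper suffix that is still a prefix of `1010`.
5 states suffice.
       0  1 
>  A   A  B 
   B   C  B 
   C   A  D 
   D   E  B 
 * E   A  D 
(> = start, * = accepting)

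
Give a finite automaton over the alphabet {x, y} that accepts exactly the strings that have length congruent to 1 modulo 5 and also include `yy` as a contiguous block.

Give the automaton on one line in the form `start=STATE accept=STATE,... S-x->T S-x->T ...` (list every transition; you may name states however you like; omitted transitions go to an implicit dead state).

Run two small machines in parallel and take their product. The first has 5 states tracking the input length modulo 5; the second has 3 states tracking whether and how much of `yy` has been seen. A product state is a pair (one from each), accepting exactly when both do.
A 15-state machine:
       x  y 
>  A   B  C 
   B   D  E 
   C   D  F 
   D   G  H 
   E   G  I 
   F   I  I 
   G   J  K 
   H   J  L 
   I   L  L 
   J   A  M 
   K   A  N 
   L   N  N 
   M   B  O 
   N   O  O 
 * O   F  F 
(> = start, * = accepting)

start=A accept=O A-x->B A-y->C B-x->D B-y->E C-x->D C-y->F D-x->G D-y->H E-x->G E-y->I F-x->I F-y->I G-x->J G-y->K H-x->J H-y->L I-x->L I-y->L J-x->A J-y->M K-x->A K-y->N L-x->N L-y->N M-x->B M-y->O N-x->O N-y->O O-x->F O-y->F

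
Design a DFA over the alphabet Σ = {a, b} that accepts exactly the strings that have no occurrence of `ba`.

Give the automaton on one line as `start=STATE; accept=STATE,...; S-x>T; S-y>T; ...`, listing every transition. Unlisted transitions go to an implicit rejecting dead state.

This is the complement of 'contains `ba`'. Use the same substring-matching states — S0 through S2 holding how much of `ba` has just been matched — but flip the accepting set: everything except the trap S2 accepts.
With 3 states:
        a   b  
>* S0   S0  S1 
 * S1   S2  S1 
   S2   S2  S2 
(> = start, * = accepting)

start=S0; accept=S0,S1; S0-a>S0; S0-b>S1; S1-a>S2; S1-b>S1; S2-a>S2; S2-b>S2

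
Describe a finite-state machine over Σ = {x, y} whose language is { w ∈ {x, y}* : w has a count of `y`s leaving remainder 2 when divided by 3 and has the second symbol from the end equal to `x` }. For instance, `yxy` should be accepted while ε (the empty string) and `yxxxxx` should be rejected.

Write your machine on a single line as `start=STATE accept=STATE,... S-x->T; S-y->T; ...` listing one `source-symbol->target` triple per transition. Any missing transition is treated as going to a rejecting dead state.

Handle the two conditions separately and then intersect. The first has 3 states tracking the count of `y`s modulo 3; the second has 7 states tracking the last 2 symbols read. A product state is a pair (one from each), accepting exactly when both do. Minimizing collapses redundant product states.
With 7 states:
        x   y  
>  q0   q0  q1 
   q1   q2  q3 
   q2   q2  q4 
   q3   q5  q0 
 * q4   q5  q0 
   q5   q6  q0 
 * q6   q6  q0 
(> = start, * = accepting)

start=q0; accept=q4,q6; q0-x->q0; q0-y->q1; q1-x->q2; q1-y->q3; q2-x->q2; q2-y->q4; q3-x->q5; q3-y->q0; q4-x->q5; q4-y->q0; q5-x->q6; q5-y->q0; q6-x->q6; q6-y->q0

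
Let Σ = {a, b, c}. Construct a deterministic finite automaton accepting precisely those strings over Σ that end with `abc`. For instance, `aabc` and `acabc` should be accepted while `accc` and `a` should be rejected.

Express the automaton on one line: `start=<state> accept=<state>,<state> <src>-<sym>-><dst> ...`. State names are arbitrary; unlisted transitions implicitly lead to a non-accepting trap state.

Remember how much of `abc` the current input suffix matches. State q0 means no match yet; q1 means the last symbol is `a`; q2 means the last 2 symbols are `ab`; q3 means the last 3 symbols are `abc`. Only q3 accepts. On a mismatch, fall back to the longest proper suffix that is still a prefix of `abc`.
A 4-state machine:
        a   b   c  
>  q0   q1  q0  q0 
   q1   q1  q2  q0 
   q2   q1  q0  q3 
 * q3   q1  q0  q0 
(> = start, * = accepting)

start=q0 accept=q3 q0-a->q1 q0-b->q0 q0-c->q0 q1-a->q1 q1-b->q2 q1-c->q0 q2-a->q1 q2-b->q0 q2-c->q3 q3-a->q1 q3-b->q0 q3-c->q0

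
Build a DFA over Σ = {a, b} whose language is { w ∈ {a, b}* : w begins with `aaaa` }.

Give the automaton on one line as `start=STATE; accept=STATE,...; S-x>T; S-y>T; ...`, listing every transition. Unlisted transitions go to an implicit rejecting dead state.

Check the first 4 symbols one by one: q0 through q3 record how many have matched `aaaa` so far; any wrong symbol goes to the dead state q5. After all 4 match we enter the accepting sink q4.
With 6 states:
        a   b  
>  q0   q1  q5 
   q1   q2  q5 
   q2   q3  q5 
   q3   q4  q5 
 * q4   q4  q4 
   q5   q5  q5 
(> = start, * = accepting)

start=q0; accept=q4; q0-a>q1; q0-b>q5; q1-a>q2; q1-b>q5; q2-a>q3; q2-b>q5; q3-a>q4; q3-b>q5; q4-a>q4; q4-b>q4; q5-a>q5; q5-b>q5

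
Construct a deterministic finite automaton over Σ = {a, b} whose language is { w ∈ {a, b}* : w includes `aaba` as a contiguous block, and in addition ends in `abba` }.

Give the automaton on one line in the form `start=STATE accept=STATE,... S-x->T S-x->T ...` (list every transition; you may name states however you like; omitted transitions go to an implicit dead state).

Run two small machines in parallel and take their product. One (5 states) tracks whether and how much of `aaba` has been seen; the other (5 states) tracks how much of the suffix `abba` has currently been matched. Each combined state is a pair, one component from each; accept when both components accept.
With 12 states:
          a    b  
>  S0     S1   S0 
   S1     S2   S3 
   S2     S2   S4 
   S3     S1   S5 
   S4     S6   S5 
   S5     S7   S0 
   S6     S6   S8 
   S7     S2   S3 
   S8     S6   S9 
   S9    S10  S11 
 * S10    S6   S8 
   S11    S6  S11 
(> = start, * = accepting)

start=S0 accept=S10 S0-a->S1 S0-b->S0 S1-a->S2 S1-b->S3 S2-a->S2 S2-b->S4 S3-a->S1 S3-b->S5 S4-a->S6 S4-b->S5 S5-a->S7 S5-b->S0 S6-a->S6 S6-b->S8 S7-a->S2 S7-b->S3 S8-a->S6 S8-b->S9 S9-a->S10 S9-b->S11 S10-a->S6 S10-b->S8 S11-a->S6 S11-b->S11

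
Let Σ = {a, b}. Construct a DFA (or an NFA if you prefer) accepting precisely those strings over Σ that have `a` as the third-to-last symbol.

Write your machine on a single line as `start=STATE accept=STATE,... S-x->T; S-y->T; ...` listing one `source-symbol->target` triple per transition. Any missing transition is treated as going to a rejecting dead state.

A DFA must remember the last 3 symbols (since which symbol is third-to-last isn't known until the input ends). Use one state per possible window of the last ≤3 symbols; accept from those whose window starts with `a`.
With 15 states:
          a    b  
>  q0     q1   q2 
   q1     q3   q4 
   q2     q5   q6 
   q3     q7   q8 
   q4     q9  q10 
   q5    q11  q12 
   q6    q13  q14 
 * q7     q7   q8 
 * q8     q9  q10 
 * q9    q11  q12 
 * q10   q13  q14 
   q11    q7   q8 
   q12    q9  q10 
   q13   q11  q12 
   q14   q13  q14 
(> = start, * = accepting)

start=q0; accept=q7,q8,q9,q10; q0-a->q1; q0-b->q2; q1-a->q3; q1-b->q4; q2-a->q5; q2-b->q6; q3-a->q7; q3-b->q8; q4-a->q9; q4-b->q10; q5-a->q11; q5-b->q12; q6-a->q13; q6-b->q14; q7-a->q7; q7-b->q8; q8-a->q9; q8-b->q10; q9-a->q11; q9-b->q12; q10-a->q13; q10-b->q14; q11-a->q7; q11-b->q8; q12-a->q9; q12-b->q10; q13-a->q11; q13-b->q12; q14-a->q13; q14-b->q14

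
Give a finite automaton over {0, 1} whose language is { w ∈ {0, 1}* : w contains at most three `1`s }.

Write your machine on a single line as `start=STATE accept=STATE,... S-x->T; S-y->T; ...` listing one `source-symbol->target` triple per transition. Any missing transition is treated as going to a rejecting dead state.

start=q0; accept=q0,q1,q2,q3; q0-0->q0; q0-1->q1; q1-0->q1; q1-1->q2; q2-0->q2; q2-1->q3; q3-0->q3; q3-1->q4; q4-0->q4; q4-1->q4

Only the number of `1`s matters, and only up to 4. Make a chain q0 → q1 → q2 → q3 → q4 advanced by each `1` (with q4 absorbing); every other symbol self-loops. The accepting set is {q0, q1, q2, q3}.
A 5-state machine:
        0   1  
>* q0   q0  q1 
 * q1   q1  q2 
 * q2   q2  q3 
 * q3   q3  q4 
   q4   q4  q4 
(> = start, * = accepting)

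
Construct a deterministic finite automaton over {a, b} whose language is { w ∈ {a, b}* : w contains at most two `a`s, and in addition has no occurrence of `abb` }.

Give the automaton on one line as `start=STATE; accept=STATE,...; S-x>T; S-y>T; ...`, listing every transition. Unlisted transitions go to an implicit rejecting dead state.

Run two small machines in parallel and take their product. The first has 4 states tracking the count of `a`s, saturating at 3; the second has 4 states tracking partial matches of the forbidden pattern `abb`. A product state is a pair (one from each), accepting exactly when both do.
A 10-state machine:
        a   b  
>* q0   q1  q0 
 * q1   q2  q3 
 * q2   q4  q5 
 * q3   q2  q6 
   q4   q4  q7 
 * q5   q4  q8 
   q6   q8  q6 
   q7   q4  q9 
   q8   q9  q8 
   q9   q9  q9 
(> = start, * = accepting)

start=q0; accept=q0,q1,q2,q3,q5; q0-a>q1; q0-b>q0; q1-a>q2; q1-b>q3; q2-a>q4; q2-b>q5; q3-a>q2; q3-b>q6; q4-a>q4; q4-b>q7; q5-a>q4; q5-b>q8; q6-a>q8; q6-b>q6; q7-a>q4; q7-b>q9; q8-a>q9; q8-b>q8; q9-a>q9; q9-b>q9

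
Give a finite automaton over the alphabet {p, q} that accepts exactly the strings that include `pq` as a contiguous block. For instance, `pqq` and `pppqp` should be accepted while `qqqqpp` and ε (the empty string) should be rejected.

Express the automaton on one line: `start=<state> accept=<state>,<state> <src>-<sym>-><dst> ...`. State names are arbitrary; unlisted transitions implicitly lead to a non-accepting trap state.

start=s0 accept=s2 s0-p->s1 s0-q->s0 s1-p->s1 s1-q->s2 s2-p->s2 s2-q->s2

Track how much of `pq` has been matched so far: state s0 is no progress, s2 is the absorbing accept state reached once `pq` has occurred. Intermediate states record partial matches; on a mismatch, fall back to the longest reusable overlap.
        p   q  
>  s0   s1  s0 
   s1   s1  s2 
 * s2   s2  s2 
(> = start, * = accepting)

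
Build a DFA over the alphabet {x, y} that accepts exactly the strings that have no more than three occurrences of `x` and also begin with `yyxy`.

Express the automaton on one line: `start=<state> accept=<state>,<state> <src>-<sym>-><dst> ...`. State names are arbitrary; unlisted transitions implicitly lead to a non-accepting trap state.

start=q0 accept=q5,q6,q7 q0-x->q1 q0-y->q2 q1-x->q1 q1-y->q1 q2-x->q1 q2-y->q3 q3-x->q4 q3-y->q1 q4-x->q1 q4-y->q5 q5-x->q6 q5-y->q5 q6-x->q7 q6-y->q6 q7-x->q1 q7-y->q7

Build one automaton per condition and run them in lockstep. One (5 states) tracks the count of `x`s, saturating at 4; the other (6 states) tracks whether the input so far still matches the prefix `yyxy`. Each combined state is a pair, one component from each; accept when both components accept. Minimizing collapses redundant product states.
An 8-state machine:
        x   y  
>  q0   q1  q2 
   q1   q1  q1 
   q2   q1  q3 
   q3   q4  q1 
   q4   q1  q5 
 * q5   q6  q5 
 * q6   q7  q6 
 * q7   q1  q7 
(> = start, * = accepting)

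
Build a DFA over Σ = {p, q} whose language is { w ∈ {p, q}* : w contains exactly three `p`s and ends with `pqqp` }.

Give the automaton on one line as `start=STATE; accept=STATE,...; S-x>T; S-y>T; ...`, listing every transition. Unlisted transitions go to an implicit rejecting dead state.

start=S0; accept=S14; S0-p>S1; S0-q>S0; S1-p>S2; S1-q>S3; S2-p>S4; S2-q>S5; S3-p>S2; S3-q>S6; S4-p>S7; S4-q>S8; S5-p>S4; S5-q>S9; S6-p>S10; S6-q>S11; S7-p>S7; S7-q>S12; S8-p>S7; S8-q>S13; S9-p>S14; S9-q>S15; S10-p>S4; S10-q>S5; S11-p>S2; S11-q>S11; S12-p>S7; S12-q>S16; S13-p>S17; S13-q>S18; S14-p>S7; S14-q>S8; S15-p>S4; S15-q>S15; S16-p>S17; S16-q>S19; S17-p>S7; S17-q>S12; S18-p>S7; S18-q>S18; S19-p>S7; S19-q>S19

Run two small machines in parallel and take their product. The first has 5 states tracking the count of `p`s, saturating at 4; the second has 5 states tracking how much of the suffix `pqqp` has currently been matched. A product state is a pair (one from each), accepting exactly when both do.
A 20-state machine:
          p    q  
>  S0     S1   S0 
   S1     S2   S3 
   S2     S4   S5 
   S3     S2   S6 
   S4     S7   S8 
   S5     S4   S9 
   S6    S10  S11 
   S7     S7  S12 
   S8     S7  S13 
   S9    S14  S15 
   S10    S4   S5 
   S11    S2  S11 
   S12    S7  S16 
   S13   S17  S18 
 * S14    S7   S8 
   S15    S4  S15 
   S16   S17  S19 
   S17    S7  S12 
   S18    S7  S18 
   S19    S7  S19 
(> = start, * = accepting)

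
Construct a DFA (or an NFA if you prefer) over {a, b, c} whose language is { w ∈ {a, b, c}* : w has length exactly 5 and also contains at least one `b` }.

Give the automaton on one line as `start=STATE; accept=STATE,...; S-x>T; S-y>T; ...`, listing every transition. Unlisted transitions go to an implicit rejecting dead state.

Run two small machines in parallel and take their product. The first has 7 states tracking the input length, saturating at 6; the second has 3 states tracking the count of `b`s, saturating at 2. A product state is a pair (one from each), accepting exactly when both do. After merging equivalent states the machine shrinks.
          a    b    c  
>  s0     s1   s2   s1 
   s1     s3   s4   s3 
   s2     s4   s4   s4 
   s3     s5   s6   s5 
   s4     s6   s6   s6 
   s5     s7   s8   s7 
   s6     s8   s8   s8 
   s7     s9  s10   s9 
   s8    s10  s10  s10 
   s9     s9   s9   s9 
 * s10    s9   s9   s9 
(> = start, * = accepting)

start=s0; accept=s10; s0-a>s1; s0-b>s2; s0-c>s1; s1-a>s3; s1-b>s4; s1-c>s3; s2-a>s4; s2-b>s4; s2-c>s4; s3-a>s5; s3-b>s6; s3-c>s5; s4-a>s6; s4-b>s6; s4-c>s6; s5-a>s7; s5-b>s8; s5-c>s7; s6-a>s8; s6-b>s8; s6-c>s8; s7-a>s9; s7-b>s10; s7-c>s9; s8-a>s10; s8-b>s10; s8-c>s10; s9-a>s9; s9-b>s9; s9-c>s9; s10-a>s9; s10-b>s9; s10-c>s9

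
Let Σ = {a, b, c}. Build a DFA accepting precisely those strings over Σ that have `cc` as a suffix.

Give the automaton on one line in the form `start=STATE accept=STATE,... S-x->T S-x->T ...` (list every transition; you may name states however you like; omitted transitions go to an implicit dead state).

start=S0 accept=S2 S0-a->S0 S0-b->S0 S0-c->S1 S1-a->S0 S1-b->S0 S1-c->S2 S2-a->S0 S2-b->S0 S2-c->S2

Remember how much of `cc` the current input suffix matches. State S0 means no match yet; S1 means the last symbol is `c`; S2 means the last 2 symbols are `cc`. Only S2 accepts. On a mismatch, fall back to the longest proper suffix that is still a prefix of `cc`.
With 3 states:
        a   b   c  
>  S0   S0  S0  S1 
   S1   S0  S0  S2 
 * S2   S0  S0  S2 
(> = start, * = accepting)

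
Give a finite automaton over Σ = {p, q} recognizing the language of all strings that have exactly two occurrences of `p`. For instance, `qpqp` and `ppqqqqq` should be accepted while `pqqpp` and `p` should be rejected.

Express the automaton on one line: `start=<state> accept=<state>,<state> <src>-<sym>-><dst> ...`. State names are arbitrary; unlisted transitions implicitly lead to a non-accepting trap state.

start=S0 accept=S2 S0-p->S1 S0-q->S0 S1-p->S2 S1-q->S1 S2-p->S3 S2-q->S2 S3-p->S3 S3-q->S3

Count `p`s, saturating at 3: states S0 through S2 mean 0 through 2 `p`s seen; S3 means more than 2. Each `p` increments (capped at S3); other symbols loop. Accept from {S2}.
With 4 states:
        p   q  
>  S0   S1  S0 
   S1   S2  S1 
 * S2   S3  S2 
   S3   S3  S3 
(> = start, * = accepting)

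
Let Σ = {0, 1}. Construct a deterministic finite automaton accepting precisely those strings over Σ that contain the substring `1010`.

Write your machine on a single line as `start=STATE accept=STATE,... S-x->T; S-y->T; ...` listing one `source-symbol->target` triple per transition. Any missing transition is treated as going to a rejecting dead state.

States q0..q3 record the length of the longest prefix of `1010` that matches the current input suffix. Reaching q4 means `1010` has been seen, and we stay there forever. Accept from q4.
A 5-state machine:
        0   1  
>  q0   q0  q1 
   q1   q2  q1 
   q2   q0  q3 
   q3   q4  q1 
 * q4   q4  q4 
(> = start, * = accepting)

start=q0; accept=q4; q0-0->q0; q0-1->q1; q1-0->q2; q1-1->q1; q2-0->q0; q2-1->q3; q3-0->q4; q3-1->q1; q4-0->q4; q4-1->q4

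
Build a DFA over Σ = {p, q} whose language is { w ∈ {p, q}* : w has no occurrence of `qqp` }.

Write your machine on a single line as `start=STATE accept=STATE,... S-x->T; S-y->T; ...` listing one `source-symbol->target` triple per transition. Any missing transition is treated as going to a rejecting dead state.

start=s0; accept=s0,s1,s2; s0-p->s0; s0-q->s1; s1-p->s0; s1-q->s2; s2-p->s3; s2-q->s2; s3-p->s3; s3-q->s3

Track partial matches of the forbidden pattern `qqp`. State s3 is a dead state reached once `qqp` has occurred; every other state accepts. s0 means no part of `qqp` is currently matched.
        p   q  
>* s0   s0  s1 
 * s1   s0  s2 
 * s2   s3  s2 
   s3   s3  s3 
(> = start, * = accepting)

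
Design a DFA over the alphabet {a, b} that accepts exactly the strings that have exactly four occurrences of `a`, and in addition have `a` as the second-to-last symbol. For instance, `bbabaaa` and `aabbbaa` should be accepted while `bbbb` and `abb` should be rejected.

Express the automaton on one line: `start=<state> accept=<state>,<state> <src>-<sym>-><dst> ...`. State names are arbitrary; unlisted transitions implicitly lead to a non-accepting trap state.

Handle the two conditions separately and then intersect. The first has 6 states tracking the count of `a`s, saturating at 5; the second has 7 states tracking the last 2 symbols read. A product state is a pair (one from each), accepting exactly when both do. Minimizing collapses redundant product states.
9 states suffice.
        a   b  
>  q0   q1  q0 
   q1   q2  q1 
   q2   q3  q2 
   q3   q4  q5 
 * q4   q6  q7 
   q5   q8  q5 
   q6   q6  q6 
 * q7   q6  q6 
   q8   q6  q7 
(> = start, * = accepting)

start=q0 accept=q4,q7 q0-a->q1 q0-b->q0 q1-a->q2 q1-b->q1 q2-a->q3 q2-b->q2 q3-a->q4 q3-b->q5 q4-a->q6 q4-b->q7 q5-a->q8 q5-b->q5 q6-a->q6 q6-b->q6 q7-a->q6 q7-b->q6 q8-a->q6 q8-b->q7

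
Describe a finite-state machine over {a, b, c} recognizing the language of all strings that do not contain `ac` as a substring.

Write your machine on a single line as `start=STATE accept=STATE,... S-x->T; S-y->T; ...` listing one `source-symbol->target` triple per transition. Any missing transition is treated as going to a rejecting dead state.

start=S0; accept=S0,S1; S0-a->S1; S0-b->S0; S0-c->S0; S1-a->S1; S1-b->S0; S1-c->S2; S2-a->S2; S2-b->S2; S2-c->S2

This is the complement of 'contains `ac`'. Use the same substring-matching states — S0 through S2 holding how much of `ac` has just been matched — but flip the accepting set: everything except the trap S2 accepts.
3 states suffice.
        a   b   c  
>* S0   S1  S0  S0 
 * S1   S1  S0  S2 
   S2   S2  S2  S2 
(> = start, * = accepting)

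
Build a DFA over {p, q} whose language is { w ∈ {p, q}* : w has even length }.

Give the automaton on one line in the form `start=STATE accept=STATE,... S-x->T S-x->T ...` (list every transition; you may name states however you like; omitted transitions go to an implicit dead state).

start=s0 accept=s0 s0-p->s1 s0-q->s1 s1-p->s0 s1-q->s0

Only the length mod 2 matters, so use a 2-cycle: from any state, every input symbol moves to the next state, wrapping s1 back to s0. Mark s0 accepting.
        p   q  
>* s0   s1  s1 
   s1   s0  s0 
(> = start, * = accepting)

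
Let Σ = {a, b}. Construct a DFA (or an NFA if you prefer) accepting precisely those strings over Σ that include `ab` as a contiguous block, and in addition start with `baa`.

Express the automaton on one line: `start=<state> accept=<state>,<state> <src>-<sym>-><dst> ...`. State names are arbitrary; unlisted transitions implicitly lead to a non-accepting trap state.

start=q0 accept=q5 q0-a->q1 q0-b->q2 q1-a->q1 q1-b->q1 q2-a->q3 q2-b->q1 q3-a->q4 q3-b->q1 q4-a->q4 q4-b->q5 q5-a->q5 q5-b->q5

Run two small machines in parallel and take their product. The first has 3 states tracking whether and how much of `ab` has been seen; the second has 5 states tracking whether the input so far still matches the prefix `baa`. A product state is a pair (one from each), accepting exactly when both do. Minimizing collapses redundant product states.
A 6-state machine:
        a   b  
>  q0   q1  q2 
   q1   q1  q1 
   q2   q3  q1 
   q3   q4  q1 
   q4   q4  q5 
 * q5   q5  q5 
(> = start, * = accepting)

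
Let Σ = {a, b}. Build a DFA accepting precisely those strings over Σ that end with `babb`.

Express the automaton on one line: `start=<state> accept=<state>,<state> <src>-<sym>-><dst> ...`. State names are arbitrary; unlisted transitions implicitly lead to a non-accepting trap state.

Let each state record the length of the longest suffix of the input read so far that is also a prefix of `babb`. S1 means the last symbol is `b`; S2 means the last 2 symbols are `ba`; S3 means the last 3 symbols are `bab`; S4 means the last 4 symbols are `babb`. Accept only at S4, where the string currently ends in `babb`.
5 states suffice.
        a   b  
>  S0   S0  S1 
   S1   S2  S1 
   S2   S0  S3 
   S3   S2  S4 
 * S4   S2  S1 
(> = start, * = accepting)

start=S0 accept=S4 S0-a->S0 S0-b->S1 S1-a->S2 S1-b->S1 S2-a->S0 S2-b->S3 S3-a->S2 S3-b->S4 S4-a->S2 S4-b->S1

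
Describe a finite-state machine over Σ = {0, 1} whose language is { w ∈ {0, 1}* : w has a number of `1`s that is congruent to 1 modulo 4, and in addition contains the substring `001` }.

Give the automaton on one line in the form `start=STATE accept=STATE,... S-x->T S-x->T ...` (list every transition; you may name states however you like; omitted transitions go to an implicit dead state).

start=q0 accept=q6 q0-0->q1 q0-1->q2 q1-0->q3 q1-1->q2 q2-0->q4 q2-1->q5 q3-0->q3 q3-1->q6 q4-0->q7 q4-1->q5 q5-0->q8 q5-1->q9 q6-0->q6 q6-1->q10 q7-0->q7 q7-1->q10 q8-0->q11 q8-1->q9 q9-0->q12 q9-1->q0 q10-0->q10 q10-1->q13 q11-0->q11 q11-1->q13 q12-0->q14 q12-1->q0 q13-0->q13 q13-1->q15 q14-0->q14 q14-1->q15 q15-0->q15 q15-1->q6

Run two small machines in parallel and take their product. One (4 states) tracks the count of `1`s modulo 4; the other (4 states) tracks whether and how much of `001` has been seen. Each combined state is a pair, one component from each; accept when both components accept.
With 16 states:
          0    1  
>  q0     q1   q2 
   q1     q3   q2 
   q2     q4   q5 
   q3     q3   q6 
   q4     q7   q5 
   q5     q8   q9 
 * q6     q6  q10 
   q7     q7  q10 
   q8    q11   q9 
   q9    q12   q0 
   q10   q10  q13 
   q11   q11  q13 
   q12   q14   q0 
   q13   q13  q15 
   q14   q14  q15 
   q15   q15   q6 
(> = start, * = accepting)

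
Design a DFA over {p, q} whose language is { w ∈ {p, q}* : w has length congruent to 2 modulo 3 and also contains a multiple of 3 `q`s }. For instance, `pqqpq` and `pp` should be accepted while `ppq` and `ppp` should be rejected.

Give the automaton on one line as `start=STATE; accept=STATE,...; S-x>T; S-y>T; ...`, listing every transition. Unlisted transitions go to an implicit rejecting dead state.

start=S0; accept=S3; S0-p>S1; S0-q>S2; S1-p>S3; S1-q>S4; S2-p>S4; S2-q>S5; S3-p>S0; S3-q>S6; S4-p>S6; S4-q>S7; S5-p>S7; S5-q>S0; S6-p>S2; S6-q>S8; S7-p>S8; S7-q>S1; S8-p>S5; S8-q>S3

Run two small machines in parallel and take their product. The first has 3 states tracking the input length modulo 3; the second has 3 states tracking the count of `q`s modulo 3. A product state is a pair (one from each), accepting exactly when both do.
        p   q  
>  S0   S1  S2 
   S1   S3  S4 
   S2   S4  S5 
 * S3   S0  S6 
   S4   S6  S7 
   S5   S7  S0 
   S6   S2  S8 
   S7   S8  S1 
   S8   S5  S3 
(> = start, * = accepting)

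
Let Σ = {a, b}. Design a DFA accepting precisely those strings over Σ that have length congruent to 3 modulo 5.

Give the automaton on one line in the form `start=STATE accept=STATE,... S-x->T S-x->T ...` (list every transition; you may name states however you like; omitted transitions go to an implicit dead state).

start=q0 accept=q3 q0-a->q1 q0-b->q1 q1-a->q2 q1-b->q2 q2-a->q3 q2-b->q3 q3-a->q4 q3-b->q4 q4-a->q0 q4-b->q0

Count input length modulo 5: every symbol advances one step around the cycle q0 → q1 → q2 → q3 → q4 → q0. Accept at q3.
5 states suffice.
        a   b  
>  q0   q1  q1 
   q1   q2  q2 
   q2   q3  q3 
 * q3   q4  q4 
   q4   q0  q0 
(> = start, * = accepting)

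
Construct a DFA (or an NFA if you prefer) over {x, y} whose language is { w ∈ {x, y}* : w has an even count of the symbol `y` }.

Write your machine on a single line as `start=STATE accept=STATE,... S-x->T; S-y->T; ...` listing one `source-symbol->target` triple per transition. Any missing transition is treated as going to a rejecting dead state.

start=A; accept=A; A-x->A; A-y->B; B-x->B; B-y->A

Keep the running count of `y`s modulo 2: each `y` advances along the cycle A → B → A while other symbols loop. Accept at A.
A 2-state machine:
       x  y 
>* A   A  B 
   B   B  A 
(> = start, * = accepting)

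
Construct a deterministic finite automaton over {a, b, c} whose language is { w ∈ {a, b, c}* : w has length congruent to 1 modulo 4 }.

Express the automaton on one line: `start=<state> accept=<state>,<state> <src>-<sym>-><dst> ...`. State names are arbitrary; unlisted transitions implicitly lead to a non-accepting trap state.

start=s0 accept=s1 s0-a->s1 s0-b->s1 s0-c->s1 s1-a->s2 s1-b->s2 s1-c->s2 s2-a->s3 s2-b->s3 s2-c->s3 s3-a->s0 s3-b->s0 s3-c->s0

Only the length mod 4 matters, so use a 4-cycle: from any state, every input symbol moves to the next state, wrapping s3 back to s0. Mark s1 accepting.
4 states suffice.
        a   b   c  
>  s0   s1  s1  s1 
 * s1   s2  s2  s2 
   s2   s3  s3  s3 
   s3   s0  s0  s0 
(> = start, * = accepting)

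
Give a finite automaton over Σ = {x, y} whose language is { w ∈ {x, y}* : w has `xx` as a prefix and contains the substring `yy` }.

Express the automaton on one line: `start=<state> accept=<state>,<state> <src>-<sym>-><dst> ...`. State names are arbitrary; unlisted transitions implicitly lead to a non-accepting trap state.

start=S0 accept=S5 S0-x->S1 S0-y->S2 S1-x->S3 S1-y->S2 S2-x->S2 S2-y->S2 S3-x->S3 S3-y->S4 S4-x->S3 S4-y->S5 S5-x->S5 S5-y->S5

Handle the two conditions separately and then intersect. The first has 4 states tracking whether the input so far still matches the prefix `xx`; the second has 3 states tracking whether and how much of `yy` has been seen. A product state is a pair (one from each), accepting exactly when both do. After merging equivalent states the machine shrinks.
6 states suffice.
        x   y  
>  S0   S1  S2 
   S1   S3  S2 
   S2   S2  S2 
   S3   S3  S4 
   S4   S3  S5 
 * S5   S5  S5 
(> = start, * = accepting)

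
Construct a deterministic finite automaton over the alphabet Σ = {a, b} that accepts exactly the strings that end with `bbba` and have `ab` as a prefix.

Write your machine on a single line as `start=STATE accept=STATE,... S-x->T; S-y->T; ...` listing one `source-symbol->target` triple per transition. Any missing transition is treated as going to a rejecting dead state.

start=q0; accept=q7; q0-a->q1; q0-b->q2; q1-a->q2; q1-b->q3; q2-a->q2; q2-b->q2; q3-a->q4; q3-b->q5; q4-a->q4; q4-b->q3; q5-a->q4; q5-b->q6; q6-a->q7; q6-b->q6; q7-a->q4; q7-b->q3

Run two small machines in parallel and take their product. One (5 states) tracks how much of the suffix `bbba` has currently been matched; the other (4 states) tracks whether the input so far still matches the prefix `ab`. Each combined state is a pair, one component from each; accept when both components accept. After merging equivalent states the machine shrinks.
With 8 states:
        a   b  
>  q0   q1  q2 
   q1   q2  q3 
   q2   q2  q2 
   q3   q4  q5 
   q4   q4  q3 
   q5   q4  q6 
   q6   q7  q6 
 * q7   q4  q3 
(> = start, * = accepting)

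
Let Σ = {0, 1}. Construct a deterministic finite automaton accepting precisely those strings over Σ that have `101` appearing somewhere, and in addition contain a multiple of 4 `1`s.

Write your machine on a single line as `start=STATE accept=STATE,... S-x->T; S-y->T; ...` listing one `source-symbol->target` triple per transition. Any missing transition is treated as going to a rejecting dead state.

Run two small machines in parallel and take their product. The first has 4 states tracking whether and how much of `101` has been seen; the second has 4 states tracking the count of `1`s modulo 4. A product state is a pair (one from each), accepting exactly when both do.
With 16 states:
       0  1 
>  A   A  B 
   B   C  D 
   C   E  F 
   D   G  H 
   E   E  D 
   F   F  I 
   G   J  I 
   H   K  L 
   I   I  M 
   J   J  H 
   K   N  M 
   L   O  B 
 * M   M  P 
   N   N  L 
   O   A  P 
   P   P  F 
(> = start, * = accepting)

start=A; accept=M; A-0->A; A-1->B; B-0->C; B-1->D; C-0->E; C-1->F; D-0->G; D-1->H; E-0->E; E-1->D; F-0->F; F-1->I; G-0->J; G-1->I; H-0->K; H-1->L; I-0->I; I-1->M; J-0->J; J-1->H; K-0->N; K-1->M; L-0->O; L-1->B; M-0->M; M-1->P; N-0->N; N-1->L; O-0->A; O-1->P; P-0->P; P-1->F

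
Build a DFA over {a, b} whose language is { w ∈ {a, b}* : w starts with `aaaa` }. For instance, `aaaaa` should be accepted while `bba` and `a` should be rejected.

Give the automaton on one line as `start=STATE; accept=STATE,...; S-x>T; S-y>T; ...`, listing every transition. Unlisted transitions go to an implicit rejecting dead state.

Walk along `aaaa` while the input agrees: from q0 take `a` to q1, and so on. Any deviation drops to the rejecting sink q5. Once q4 is reached the prefix is confirmed and every continuation is accepted.
A 6-state machine:
        a   b  
>  q0   q1  q5 
   q1   q2  q5 
   q2   q3  q5 
   q3   q4  q5 
 * q4   q4  q4 
   q5   q5  q5 
(> = start, * = accepting)

start=q0; accept=q4; q0-a>q1; q0-b>q5; q1-a>q2; q1-b>q5; q2-a>q3; q2-b>q5; q3-a>q4; q3-b>q5; q4-a>q4; q4-b>q4; q5-a>q5; q5-b>q5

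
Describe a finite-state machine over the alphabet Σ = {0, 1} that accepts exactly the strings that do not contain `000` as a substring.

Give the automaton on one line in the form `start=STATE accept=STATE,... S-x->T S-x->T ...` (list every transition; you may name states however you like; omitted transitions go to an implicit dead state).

Track partial matches of the forbidden pattern `000`. State D is a dead state reached once `000` has occurred; every other state accepts. A means no part of `000` is currently matched.
A 4-state machine:
       0  1 
>* A   B  A 
 * B   C  A 
 * C   D  A 
   D   D  D 
(> = start, * = accepting)

start=A accept=A,B,C A-0->B A-1->A B-0->C B-1->A C-0->D C-1->A D-0->D D-1->D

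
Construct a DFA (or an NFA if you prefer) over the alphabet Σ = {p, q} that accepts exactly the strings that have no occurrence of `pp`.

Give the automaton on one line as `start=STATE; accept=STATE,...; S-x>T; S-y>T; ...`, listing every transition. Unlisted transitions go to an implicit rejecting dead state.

start=S0; accept=S0,S1; S0-p>S1; S0-q>S0; S1-p>S2; S1-q>S0; S2-p>S2; S2-q>S2

Track partial matches of the forbidden pattern `pp`. State S2 is a dead state reached once `pp` has occurred; every other state accepts. S0 means no part of `pp` is currently matched.
With 3 states:
        p   q  
>* S0   S1  S0 
 * S1   S2  S0 
   S2   S2  S2 
(> = start, * = accepting)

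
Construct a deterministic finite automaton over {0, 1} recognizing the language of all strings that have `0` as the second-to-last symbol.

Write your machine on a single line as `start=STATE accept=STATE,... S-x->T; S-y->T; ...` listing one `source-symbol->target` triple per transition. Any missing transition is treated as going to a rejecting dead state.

start=q0; accept=q3,q4; q0-0->q1; q0-1->q2; q1-0->q3; q1-1->q4; q2-0->q5; q2-1->q6; q3-0->q3; q3-1->q4; q4-0->q5; q4-1->q6; q5-0->q3; q5-1->q4; q6-0->q5; q6-1->q6

A DFA must remember the last 2 symbols (since which symbol is second-to-last isn't known until the input ends). Use one state per possible window of the last ≤2 symbols; accept from those whose window starts with `0`.
With 7 states:
        0   1  
>  q0   q1  q2 
   q1   q3  q4 
   q2   q5  q6 
 * q3   q3  q4 
 * q4   q5  q6 
   q5   q3  q4 
   q6   q5  q6 
(> = start, * = accepting)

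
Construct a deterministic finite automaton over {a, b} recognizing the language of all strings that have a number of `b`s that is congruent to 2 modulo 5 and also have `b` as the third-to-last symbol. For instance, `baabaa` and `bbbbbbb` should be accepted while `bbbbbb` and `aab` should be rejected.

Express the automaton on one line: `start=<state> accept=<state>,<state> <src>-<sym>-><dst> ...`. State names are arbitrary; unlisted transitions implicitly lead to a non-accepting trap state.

start=S0 accept=S5,S6,S10,S15 S0-a->S0 S0-b->S1 S1-a->S2 S1-b->S3 S2-a->S4 S2-b->S5 S3-a->S6 S3-b->S7 S4-a->S4 S4-b->S8 S5-a->S9 S5-b->S7 S6-a->S10 S6-b->S7 S7-a->S7 S7-b->S11 S8-a->S9 S8-b->S7 S9-a->S10 S9-b->S7 S10-a->S12 S10-b->S7 S11-a->S11 S11-b->S13 S12-a->S12 S12-b->S7 S13-a->S0 S13-b->S14 S14-a->S2 S14-b->S15 S15-a->S6 S15-b->S7

Handle the two conditions separately and then intersect. One (5 states) tracks the count of `b`s modulo 5; the other (15 states) tracks the last 3 symbols read. Each combined state is a pair, one component from each; accept when both components accept. After merging equivalent states the machine shrinks.
          a    b  
>  S0     S0   S1 
   S1     S2   S3 
   S2     S4   S5 
   S3     S6   S7 
   S4     S4   S8 
 * S5     S9   S7 
 * S6    S10   S7 
   S7     S7  S11 
   S8     S9   S7 
   S9    S10   S7 
 * S10   S12   S7 
   S11   S11  S13 
   S12   S12   S7 
   S13    S0  S14 
   S14    S2  S15 
 * S15    S6   S7 
(> = start, * = accepting)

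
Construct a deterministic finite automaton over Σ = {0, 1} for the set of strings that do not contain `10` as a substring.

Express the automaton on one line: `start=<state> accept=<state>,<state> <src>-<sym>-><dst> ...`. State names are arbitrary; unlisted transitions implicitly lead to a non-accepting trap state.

start=q0 accept=q0,q1 q0-0->q0 q0-1->q1 q1-0->q2 q1-1->q1 q2-0->q2 q2-1->q2

Track partial matches of the forbidden pattern `10`. State q2 is a dead state reached once `10` has occurred; every other state accepts. q0 means no part of `10` is currently matched.
3 states suffice.
        0   1  
>* q0   q0  q1 
 * q1   q2  q1 
   q2   q2  q2 
(> = start, * = accepting)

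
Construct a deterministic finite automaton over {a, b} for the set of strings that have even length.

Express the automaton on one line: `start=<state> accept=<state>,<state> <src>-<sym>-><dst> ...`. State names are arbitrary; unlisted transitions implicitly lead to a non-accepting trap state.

Only the length mod 2 matters, so use a 2-cycle: from any state, every input symbol moves to the next state, wrapping S1 back to S0. Mark S0 accepting.
        a   b  
>* S0   S1  S1 
   S1   S0  S0 
(> = start, * = accepting)

start=S0 accept=S0 S0-a->S1 S0-b->S1 S1-a->S0 S1-b->S0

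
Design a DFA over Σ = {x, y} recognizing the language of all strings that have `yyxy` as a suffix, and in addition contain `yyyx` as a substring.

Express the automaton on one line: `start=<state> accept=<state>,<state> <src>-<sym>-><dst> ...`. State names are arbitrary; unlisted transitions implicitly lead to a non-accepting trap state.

start=q0 accept=q6 q0-x->q0 q0-y->q1 q1-x->q0 q1-y->q2 q2-x->q0 q2-y->q3 q3-x->q4 q3-y->q3 q4-x->q5 q4-y->q6 q5-x->q5 q5-y->q7 q6-x->q5 q6-y->q3 q7-x->q5 q7-y->q3

Build one automaton per condition and run them in lockstep. One (5 states) tracks how much of the suffix `yyxy` has currently been matched; the other (5 states) tracks whether and how much of `yyyx` has been seen. Each combined state is a pair, one component from each; accept when both components accept. Equivalent product states are then merged.
An 8-state machine:
        x   y  
>  q0   q0  q1 
   q1   q0  q2 
   q2   q0  q3 
   q3   q4  q3 
   q4   q5  q6 
   q5   q5  q7 
 * q6   q5  q3 
   q7   q5  q3 
(> = start, * = accepting)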